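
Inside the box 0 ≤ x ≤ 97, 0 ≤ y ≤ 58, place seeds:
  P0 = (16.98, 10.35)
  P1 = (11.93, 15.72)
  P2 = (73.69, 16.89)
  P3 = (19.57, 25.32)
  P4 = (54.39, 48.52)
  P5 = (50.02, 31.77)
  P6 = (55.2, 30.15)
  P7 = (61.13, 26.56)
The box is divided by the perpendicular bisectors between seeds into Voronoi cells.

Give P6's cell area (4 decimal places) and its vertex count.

1. box [0,97]×[0,58]: [(0, 0) (97, 0) (97, 58) (0, 58)]
2. ⊥bis P6·P0 via (36.09,20.25): [(46.5806, 0) (97, 0) (97, 58) (16.5335, 58)]  |A|=3795.6921
3. ⊥bis P6·P1 via (33.565,22.935): [(31.516, 29.0793) (46.5806, 0) (97, 0) (97, 58) (21.8713, 58)]  |A|=3718.5059
4. ⊥bis P6·P2 via (64.445,23.52): [(31.516, 29.0793) (46.5806, 0) (47.5778, 0) (89.1721, 58) (21.8713, 58)]  |A|=2058.2531
5. ⊥bis P6·P3 via (37.385,27.735): [(39.2182, 14.2116) (46.5806, 0) (47.5778, 0) (89.1721, 58) (33.2823, 58)]  |A|=1768.7374
6. ⊥bis P6·P4 via (54.795,39.335): [(35.9253, 38.503) (39.2182, 14.2116) (46.5806, 0) (47.5778, 0) (76.4721, 40.2908)]  |A|=876.2218
7. ⊥bis P6·P5 via (52.61,30.96): [(55.2353, 39.3544) (44.3027, 4.3971) (46.5806, 0) (47.5778, 0) (76.4721, 40.2908)]  |A|=497.7683
8. ⊥bis P6·P7 via (58.165,28.355): [(65.087, 39.7888) (55.2353, 39.3544) (44.9884, 6.5898)]  |A|=159.168
9. canonical 3-gon: [(65.087, 39.7888) (55.2353, 39.3544) (44.9884, 6.5898)]
10. shoelace: 159.168

Area of P6's cell: 159.1680 (3 vertices)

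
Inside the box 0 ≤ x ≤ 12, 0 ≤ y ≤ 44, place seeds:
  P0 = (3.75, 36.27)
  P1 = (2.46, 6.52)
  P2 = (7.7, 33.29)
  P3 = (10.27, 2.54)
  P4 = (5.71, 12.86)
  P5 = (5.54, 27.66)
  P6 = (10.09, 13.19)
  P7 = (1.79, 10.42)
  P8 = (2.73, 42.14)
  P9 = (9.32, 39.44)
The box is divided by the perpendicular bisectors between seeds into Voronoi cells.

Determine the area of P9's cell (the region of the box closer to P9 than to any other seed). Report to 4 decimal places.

1. box [0,12]×[0,44]: [(0, 0) (12, 0) (12, 44) (0, 44)]
2. ⊥bis P9·P0 via (6.535,37.855): [(12, 28.2525) (12, 44) (3.0378, 44)]  |A|=70.5666
3. ⊥bis P9·P1 via (5.89,22.98): [(12, 28.2525) (12, 44) (3.0378, 44)]  |A|=70.5666
4. ⊥bis P9·P2 via (8.51,36.365): [(7.1842, 36.7142) (12, 35.4457) (12, 44) (3.0378, 44)]  |A|=53.2462
5. ⊥bis P9·P3 via (9.795,20.99): [(7.1842, 36.7142) (12, 35.4457) (12, 44) (3.0378, 44)]  |A|=53.2462
6. ⊥bis P9·P4 via (7.515,26.15): [(7.1842, 36.7142) (12, 35.4457) (12, 44) (3.0378, 44)]  |A|=53.2462
7. ⊥bis P9·P5 via (7.43,33.55): [(7.1842, 36.7142) (12, 35.4457) (12, 44) (3.0378, 44)]  |A|=53.2462
8. ⊥bis P9·P6 via (9.705,26.315): [(7.1842, 36.7142) (12, 35.4457) (12, 44) (3.0378, 44)]  |A|=53.2462
9. ⊥bis P9·P7 via (5.555,24.93): [(7.1842, 36.7142) (12, 35.4457) (12, 44) (3.0378, 44)]  |A|=53.2462
10. ⊥bis P9·P8 via (6.025,40.79): [(5.5393, 39.6045) (7.1842, 36.7142) (12, 35.4457) (12, 44) (7.3402, 44)]  |A|=43.7907
11. canonical 5-gon: [(5.5393, 39.6045) (7.1842, 36.7142) (12, 35.4457) (12, 44) (7.3402, 44)]
12. shoelace: 43.7907

Area of P9's cell: 43.7907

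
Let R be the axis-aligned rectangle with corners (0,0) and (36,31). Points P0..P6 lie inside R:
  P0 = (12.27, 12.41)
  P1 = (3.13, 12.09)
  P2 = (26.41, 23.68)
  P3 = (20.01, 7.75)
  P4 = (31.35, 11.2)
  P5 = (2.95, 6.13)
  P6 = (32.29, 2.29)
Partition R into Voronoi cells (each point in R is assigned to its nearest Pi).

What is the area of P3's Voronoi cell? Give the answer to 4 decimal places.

Area of P3's cell: 163.3242

1. box [0,36]×[0,31]: [(0, 0) (36, 0) (36, 31) (0, 31)]
2. ⊥bis P3·P0 via (16.14,10.08): [(10.0712, 0) (36, 0) (36, 31) (28.7352, 31)]  |A|=514.5007
3. ⊥bis P3·P1 via (11.57,9.92): [(10.0712, 0) (36, 0) (36, 31) (28.7352, 31)]  |A|=514.5007
4. ⊥bis P3·P2 via (23.21,15.715): [(20.2489, 16.9046) (10.0712, 0) (36, 0) (36, 10.5765)]  |A|=302.4548
5. ⊥bis P3·P4 via (25.68,9.475): [(23.8612, 15.4534) (20.2489, 16.9046) (10.0712, 0) (28.5626, 0)]  |A|=180.7952
6. ⊥bis P3·P5 via (11.48,6.94): [(23.8612, 15.4534) (20.2489, 16.9046) (11.8573, 2.9667) (12.139, 0) (28.5626, 0)]  |A|=177.7278
7. ⊥bis P3·P6 via (26.15,5.02): [(26.6757, 6.2023) (23.8612, 15.4534) (20.2489, 16.9046) (11.8573, 2.9667) (12.139, 0) (23.918, 0)]  |A|=163.3242
8. canonical 6-gon: [(26.6757, 6.2023) (23.8612, 15.4534) (20.2489, 16.9046) (11.8573, 2.9667) (12.139, 0) (23.918, 0)]
9. shoelace: 163.3242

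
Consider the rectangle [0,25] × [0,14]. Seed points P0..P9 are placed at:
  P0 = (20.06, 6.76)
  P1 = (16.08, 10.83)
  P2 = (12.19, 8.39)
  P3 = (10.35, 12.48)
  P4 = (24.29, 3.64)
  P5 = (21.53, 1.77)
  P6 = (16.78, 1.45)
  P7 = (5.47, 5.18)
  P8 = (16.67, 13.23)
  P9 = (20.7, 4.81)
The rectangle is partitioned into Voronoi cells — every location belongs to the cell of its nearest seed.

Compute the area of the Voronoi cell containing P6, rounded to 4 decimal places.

1. box [0,25]×[0,14]: [(0, 0) (25, 0) (25, 14) (0, 14)]
2. ⊥bis P6·P0 via (18.42,4.105): [(0, 0) (25, 0) (25, 0.0405) (2.401, 14) (0, 14)]  |A|=192.2646
3. ⊥bis P6·P1 via (16.43,6.14): [(0, 4.9139) (0, 0) (25, 0) (25, 0.0405) (15.2661, 6.0531)]  |A|=113.3695
4. ⊥bis P6·P2 via (14.485,4.92): [(7.046, 0) (25, 0) (25, 0.0405) (15.7481, 5.7554)]  |A|=51.8537
5. ⊥bis P6·P3 via (13.565,6.965): [(7.046, 0) (25, 0) (25, 0.0405) (15.7481, 5.7554)]  |A|=51.8537
6. ⊥bis P6·P4 via (20.535,2.545): [(7.046, 0) (21.2772, 0) (20.4448, 2.8543) (15.7481, 5.7554)]  |A|=46.4484
7. ⊥bis P6·P5 via (19.155,1.61): [(7.046, 0) (19.2635, 0) (19.0115, 3.7396) (15.7481, 5.7554)]  |A|=41.0062
8. ⊥bis P6·P7 via (11.125,3.315): [(10.8646, 2.5256) (10.0317, 0) (19.2635, 0) (19.0115, 3.7396) (15.7481, 5.7554)]  |A|=37.2359
9. ⊥bis P6·P8 via (16.725,7.34): [(10.8646, 2.5256) (10.0317, 0) (19.2635, 0) (19.0115, 3.7396) (15.7481, 5.7554)]  |A|=37.2359
10. ⊥bis P6·P9 via (18.74,3.13): [(10.8646, 2.5256) (10.0317, 0) (19.2635, 0) (19.0793, 2.7342) (17.324, 4.782) (15.7481, 5.7554)]  |A|=36.4229
11. canonical 6-gon: [(10.8646, 2.5256) (10.0317, 0) (19.2635, 0) (19.0793, 2.7342) (17.324, 4.782) (15.7481, 5.7554)]
12. shoelace: 36.4229

Area of P6's cell: 36.4229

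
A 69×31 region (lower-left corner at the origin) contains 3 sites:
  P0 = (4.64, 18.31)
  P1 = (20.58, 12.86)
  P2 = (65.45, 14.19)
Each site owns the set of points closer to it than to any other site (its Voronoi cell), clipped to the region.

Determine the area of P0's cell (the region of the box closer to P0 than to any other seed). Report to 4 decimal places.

1. box [0,69]×[0,31]: [(0, 0) (69, 0) (69, 31) (0, 31)]
2. ⊥bis P0·P1 via (12.61,15.585): [(0, 0) (7.2814, 0) (17.8805, 31) (0, 31)]  |A|=390.0091
3. ⊥bis P0·P2 via (35.045,16.25): [(0, 0) (7.2814, 0) (17.8805, 31) (0, 31)]  |A|=390.0091
4. canonical 4-gon: [(0, 0) (7.2814, 0) (17.8805, 31) (0, 31)]
5. shoelace: 390.0091

Area of P0's cell: 390.0091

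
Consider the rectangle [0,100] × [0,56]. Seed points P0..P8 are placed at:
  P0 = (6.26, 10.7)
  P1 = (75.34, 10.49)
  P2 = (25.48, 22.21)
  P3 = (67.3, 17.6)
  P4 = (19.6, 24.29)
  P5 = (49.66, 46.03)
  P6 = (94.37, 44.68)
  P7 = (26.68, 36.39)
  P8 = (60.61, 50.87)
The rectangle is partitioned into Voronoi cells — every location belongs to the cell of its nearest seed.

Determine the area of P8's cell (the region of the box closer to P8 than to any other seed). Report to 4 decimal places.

1. box [0,100]×[0,56]: [(0, 0) (100, 0) (100, 56) (0, 56)]
2. ⊥bis P8·P0 via (33.435,30.785): [(56.1881, 0) (100, 0) (100, 56) (14.7986, 56)]  |A|=3612.3702
3. ⊥bis P8·P1 via (67.975,30.68): [(40.831, 20.7783) (100, 42.3622) (100, 56) (14.7986, 56)]  |A|=1903.9367
4. ⊥bis P8·P2 via (43.045,36.54): [(52.4469, 25.0156) (100, 42.3622) (100, 56) (27.169, 56)]  |A|=1452.5715
5. ⊥bis P8·P3 via (63.955,34.235): [(47.6073, 30.9478) (94.6291, 40.403) (100, 42.3622) (100, 56) (27.169, 56)]  |A|=1290.2207
6. ⊥bis P8·P4 via (40.105,37.58): [(32.0212, 50.0525) (47.6073, 30.9478) (94.6291, 40.403) (100, 42.3622) (100, 56) (28.1664, 56)]  |A|=1287.2548
7. ⊥bis P8·P5 via (55.135,48.45): [(61.6252, 33.7665) (94.6291, 40.403) (100, 42.3622) (100, 56) (51.7978, 56)]  |A|=812.033
8. ⊥bis P8·P6 via (77.49,47.775): [(61.6252, 33.7665) (75.4305, 36.5425) (78.9981, 56) (51.7978, 56)]  |A|=431.734
9. ⊥bis P8·P7 via (43.645,43.63): [(61.6252, 33.7665) (75.4305, 36.5425) (78.9981, 56) (51.7978, 56)]  |A|=431.734
10. canonical 4-gon: [(61.6252, 33.7665) (75.4305, 36.5425) (78.9981, 56) (51.7978, 56)]
11. shoelace: 431.734

Area of P8's cell: 431.7340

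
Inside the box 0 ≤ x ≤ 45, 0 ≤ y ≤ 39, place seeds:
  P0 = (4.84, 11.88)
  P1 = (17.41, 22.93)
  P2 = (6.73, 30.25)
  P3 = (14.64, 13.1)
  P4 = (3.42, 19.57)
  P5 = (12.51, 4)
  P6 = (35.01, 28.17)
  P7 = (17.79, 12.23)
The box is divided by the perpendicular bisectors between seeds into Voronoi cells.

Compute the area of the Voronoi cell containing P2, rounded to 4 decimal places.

Area of P2's cell: 222.2504

1. box [0,45]×[0,39]: [(0, 0) (45, 0) (45, 39) (0, 39)]
2. ⊥bis P2·P0 via (5.785,21.065): [(0, 21.6602) (45, 17.0304) (45, 39) (0, 39)]  |A|=884.4626
3. ⊥bis P2·P1 via (12.07,26.59): [(0, 21.6602) (8.1186, 20.8249) (20.5757, 39) (0, 39)]  |A|=257.3708
4. ⊥bis P2·P3 via (10.685,21.675): [(0, 21.6602) (8.1186, 20.8249) (20.5757, 39) (0, 39)]  |A|=257.3708
5. ⊥bis P2·P4 via (5.075,24.91): [(0, 26.4829) (9.8947, 23.4162) (20.5757, 39) (0, 39)]  |A|=222.2504
6. ⊥bis P2·P5 via (9.62,17.125): [(0, 26.4829) (9.8947, 23.4162) (20.5757, 39) (0, 39)]  |A|=222.2504
7. ⊥bis P2·P6 via (20.87,29.21): [(0, 26.4829) (9.8947, 23.4162) (20.5757, 39) (0, 39)]  |A|=222.2504
8. ⊥bis P2·P7 via (12.26,21.24): [(0, 26.4829) (9.8947, 23.4162) (20.5757, 39) (0, 39)]  |A|=222.2504
9. canonical 4-gon: [(0, 26.4829) (9.8947, 23.4162) (20.5757, 39) (0, 39)]
10. shoelace: 222.2504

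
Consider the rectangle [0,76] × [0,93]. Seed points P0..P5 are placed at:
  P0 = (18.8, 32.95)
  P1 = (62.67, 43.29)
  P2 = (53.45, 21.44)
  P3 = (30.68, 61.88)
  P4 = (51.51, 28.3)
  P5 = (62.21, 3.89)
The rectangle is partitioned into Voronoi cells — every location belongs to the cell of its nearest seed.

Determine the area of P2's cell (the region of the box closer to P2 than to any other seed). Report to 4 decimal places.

1. box [0,76]×[0,93]: [(0, 0) (76, 0) (76, 93) (0, 93)]
2. ⊥bis P2·P0 via (36.125,27.195): [(27.0914, 0) (76, 0) (76, 93) (57.984, 93)]  |A|=3111.9926
3. ⊥bis P2·P1 via (58.06,32.365): [(40.3279, 39.8474) (27.0914, 0) (76, 0) (76, 24.7949)]  |A|=1416.6838
4. ⊥bis P2·P3 via (42.065,41.66): [(40.3279, 39.8474) (27.0914, 0) (76, 0) (76, 24.7949)]  |A|=1416.6838
5. ⊥bis P2·P4 via (52.48,24.87): [(66.4557, 28.8223) (33.5769, 19.5242) (27.0914, 0) (76, 0) (76, 24.7949)]  |A|=1113.9692
6. ⊥bis P2·P5 via (57.83,12.665): [(66.4557, 28.8223) (33.5769, 19.5242) (27.0914, 0) (32.4566, 0) (76, 21.7345) (76, 24.7949)]  |A|=640.7732
7. canonical 6-gon: [(66.4557, 28.8223) (33.5769, 19.5242) (27.0914, 0) (32.4566, 0) (76, 21.7345) (76, 24.7949)]
8. shoelace: 640.7732

Area of P2's cell: 640.7732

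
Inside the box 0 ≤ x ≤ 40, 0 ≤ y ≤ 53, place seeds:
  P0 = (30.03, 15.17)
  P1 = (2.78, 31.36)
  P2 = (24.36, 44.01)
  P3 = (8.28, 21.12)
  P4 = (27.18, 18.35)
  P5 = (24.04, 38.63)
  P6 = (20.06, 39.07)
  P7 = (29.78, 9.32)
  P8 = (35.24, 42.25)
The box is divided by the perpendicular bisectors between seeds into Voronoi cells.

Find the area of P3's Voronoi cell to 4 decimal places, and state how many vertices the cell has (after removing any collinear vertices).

Area of P3's cell: 440.6207 (6 vertices)

1. box [0,40]×[0,53]: [(0, 0) (40, 0) (40, 53) (0, 53)]
2. ⊥bis P3·P0 via (19.155,18.145): [(0, 0) (14.1912, 0) (28.69, 53) (0, 53)]  |A|=1136.3529
3. ⊥bis P3·P1 via (5.53,26.24): [(0, 23.2698) (0, 0) (14.1912, 0) (24.0977, 36.2129)]  |A|=537.3264
4. ⊥bis P3·P2 via (16.32,32.565): [(16.7472, 32.2649) (0, 23.2698) (0, 0) (14.1912, 0) (22.0069, 28.57)]  |A|=513.3642
5. ⊥bis P3·P4 via (17.73,19.735): [(19.3032, 30.4693) (16.7472, 32.2649) (0, 23.2698) (0, 0) (14.1912, 0) (15.5836, 5.0899)]  |A|=475.5231
6. ⊥bis P3·P5 via (16.16,29.875): [(18.86, 27.4449) (14.7166, 31.1742) (0, 23.2698) (0, 0) (14.1912, 0) (15.5836, 5.0899)]  |A|=465.2138
7. ⊥bis P3·P6 via (14.17,30.095): [(18.8028, 27.0547) (13.5117, 30.527) (0, 23.2698) (0, 0) (14.1912, 0) (15.5836, 5.0899)]  |A|=460.4948
8. ⊥bis P3·P7 via (19.03,15.22): [(16.3536, 10.3434) (18.8028, 27.0547) (13.5117, 30.527) (0, 23.2698) (0, 0) (10.6767, 0)]  |A|=440.6207
9. ⊥bis P3·P8 via (21.76,31.685): [(16.3536, 10.3434) (18.8028, 27.0547) (13.5117, 30.527) (0, 23.2698) (0, 0) (10.6767, 0)]  |A|=440.6207
10. canonical 6-gon: [(16.3536, 10.3434) (18.8028, 27.0547) (13.5117, 30.527) (0, 23.2698) (0, 0) (10.6767, 0)]
11. shoelace: 440.6207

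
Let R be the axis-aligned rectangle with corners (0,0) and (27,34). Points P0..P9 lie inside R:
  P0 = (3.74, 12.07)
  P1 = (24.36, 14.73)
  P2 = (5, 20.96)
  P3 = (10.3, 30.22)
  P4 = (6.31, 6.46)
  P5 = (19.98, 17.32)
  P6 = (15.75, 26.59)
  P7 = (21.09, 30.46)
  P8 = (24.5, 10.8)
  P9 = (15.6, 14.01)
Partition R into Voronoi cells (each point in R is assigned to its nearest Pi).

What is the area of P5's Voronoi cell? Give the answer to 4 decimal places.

1. box [0,27]×[0,34]: [(0, 0) (27, 0) (27, 34) (0, 34)]
2. ⊥bis P5·P0 via (11.86,14.695): [(16.6105, 0) (27, 0) (27, 34) (5.6192, 34)]  |A|=540.0951
3. ⊥bis P5·P1 via (22.17,16.025): [(15.2262, 4.2822) (27, 24.1931) (27, 34) (5.6192, 34)]  |A|=375.4278
4. ⊥bis P5·P2 via (12.49,19.14): [(11.603, 15.4898) (15.2262, 4.2822) (27, 24.1931) (27, 34) (16.1008, 34)]  |A|=278.4191
5. ⊥bis P5·P3 via (15.14,23.77): [(13.275, 22.3705) (11.603, 15.4898) (15.2262, 4.2822) (27, 24.1931) (27, 32.6696)]  |A|=205.9134
6. ⊥bis P5·P4 via (13.145,11.89): [(13.275, 22.3705) (11.603, 15.4898) (12.5073, 12.6927) (16.9172, 7.1418) (27, 24.1931) (27, 32.6696)]  |A|=194.915
7. ⊥bis P5·P6 via (17.865,21.955): [(12.589, 19.5475) (11.603, 15.4898) (12.5073, 12.6927) (16.9172, 7.1418) (27, 24.1931) (27, 26.1234)]  |A|=131.906
8. ⊥bis P5·P7 via (20.535,23.89): [(21.8602, 23.7781) (12.589, 19.5475) (11.603, 15.4898) (12.5073, 12.6927) (16.9172, 7.1418) (26.5217, 23.3843)]  |A|=124.9659
9. ⊥bis P5·P8 via (22.24,14.06): [(21.8602, 23.7781) (12.589, 19.5475) (11.603, 15.4898) (12.5073, 12.6927) (15.2634, 9.2235) (20.1522, 12.6126) (26.5217, 23.3843)]  |A|=117.0752
10. ⊥bis P5·P9 via (17.79,15.665): [(21.8602, 23.7781) (14.2747, 20.3167) (20.1158, 12.5874) (20.1522, 12.6126) (26.5217, 23.3843)]  |A|=65.9664
11. canonical 5-gon: [(21.8602, 23.7781) (14.2747, 20.3167) (20.1158, 12.5874) (20.1522, 12.6126) (26.5217, 23.3843)]
12. shoelace: 65.9664

Area of P5's cell: 65.9664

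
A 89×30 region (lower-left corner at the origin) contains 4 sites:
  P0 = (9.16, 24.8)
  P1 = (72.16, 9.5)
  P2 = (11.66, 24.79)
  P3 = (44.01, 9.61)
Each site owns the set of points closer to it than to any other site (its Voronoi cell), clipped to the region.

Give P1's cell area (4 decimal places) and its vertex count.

Area of P1's cell: 926.8117 (4 vertices)

1. box [0,89]×[0,30]: [(0, 0) (89, 0) (89, 30) (0, 30)]
2. ⊥bis P1·P0 via (40.66,17.15): [(36.495, 0) (89, 0) (89, 30) (43.7807, 30)]  |A|=1465.8643
3. ⊥bis P1·P2 via (41.91,17.145): [(37.577, 0) (89, 0) (89, 30) (45.1588, 30)]  |A|=1428.963
4. ⊥bis P1·P3 via (58.085,9.555): [(58.0477, 0) (89, 0) (89, 30) (58.1649, 30)]  |A|=926.8117
5. canonical 4-gon: [(58.0477, 0) (89, 0) (89, 30) (58.1649, 30)]
6. shoelace: 926.8117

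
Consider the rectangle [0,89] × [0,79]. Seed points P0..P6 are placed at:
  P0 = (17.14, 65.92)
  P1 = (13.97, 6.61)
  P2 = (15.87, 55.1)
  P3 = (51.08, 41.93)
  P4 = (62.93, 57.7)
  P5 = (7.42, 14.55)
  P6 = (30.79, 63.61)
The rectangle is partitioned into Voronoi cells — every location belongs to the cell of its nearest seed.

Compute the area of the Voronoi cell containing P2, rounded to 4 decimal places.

1. box [0,89]×[0,79]: [(0, 0) (89, 0) (89, 79) (0, 79)]
2. ⊥bis P2·P0 via (16.505,60.51): [(0, 62.4473) (0, 0) (89, 0) (89, 52.0009)]  |A|=5092.9432
3. ⊥bis P2·P1 via (14.92,30.855): [(0, 62.4473) (0, 31.4396) (89, 27.9523) (89, 52.0009)]  |A|=2450.003
4. ⊥bis P2·P3 via (33.475,48.515): [(37.0592, 58.0974) (0, 62.4473) (0, 31.4396) (26.6968, 30.3935)]  |A|=949.783
5. ⊥bis P2·P4 via (39.4,56.4): [(37.0592, 58.0974) (0, 62.4473) (0, 31.4396) (26.6968, 30.3935)]  |A|=949.783
6. ⊥bis P2·P5 via (11.645,34.825): [(27.1461, 31.5948) (37.0592, 58.0974) (0, 62.4473) (0, 37.2516)]  |A|=854.6261
7. ⊥bis P2·P6 via (23.33,59.355): [(27.1461, 31.5948) (31.9058, 44.3197) (23.1137, 59.7343) (0, 62.4473) (0, 37.2516)]  |A|=754.339
8. canonical 5-gon: [(27.1461, 31.5948) (31.9058, 44.3197) (23.1137, 59.7343) (0, 62.4473) (0, 37.2516)]
9. shoelace: 754.339

Area of P2's cell: 754.3390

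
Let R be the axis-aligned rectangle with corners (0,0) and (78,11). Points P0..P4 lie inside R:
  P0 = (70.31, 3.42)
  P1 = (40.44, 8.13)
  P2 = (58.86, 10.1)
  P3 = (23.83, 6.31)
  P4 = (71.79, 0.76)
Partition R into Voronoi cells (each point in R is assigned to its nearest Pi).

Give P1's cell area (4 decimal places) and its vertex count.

1. box [0,78]×[0,11]: [(0, 0) (78, 0) (78, 11) (0, 11)]
2. ⊥bis P1·P0 via (55.375,5.775): [(0, 0) (54.4644, 0) (56.1989, 11) (0, 11)]  |A|=608.648
3. ⊥bis P1·P2 via (49.65,9.115): [(0, 0) (50.6248, 0) (49.4484, 11) (0, 11)]  |A|=550.4028
4. ⊥bis P1·P3 via (32.135,7.22): [(32.9261, 0) (50.6248, 0) (49.4484, 11) (31.7208, 11)]  |A|=194.8447
5. ⊥bis P1·P4 via (56.115,4.445): [(32.9261, 0) (50.6248, 0) (49.4484, 11) (31.7208, 11)]  |A|=194.8447
6. canonical 4-gon: [(32.9261, 0) (50.6248, 0) (49.4484, 11) (31.7208, 11)]
7. shoelace: 194.8447

Area of P1's cell: 194.8447 (4 vertices)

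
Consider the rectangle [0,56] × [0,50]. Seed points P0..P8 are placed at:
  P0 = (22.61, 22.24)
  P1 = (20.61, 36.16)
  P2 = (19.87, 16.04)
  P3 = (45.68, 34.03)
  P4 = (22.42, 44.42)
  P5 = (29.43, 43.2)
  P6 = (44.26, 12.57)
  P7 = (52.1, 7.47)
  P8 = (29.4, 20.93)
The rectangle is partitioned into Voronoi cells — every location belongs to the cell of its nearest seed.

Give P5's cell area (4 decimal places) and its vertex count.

Area of P5's cell: 214.9437 (5 vertices)

1. box [0,56]×[0,50]: [(0, 0) (56, 0) (56, 50) (0, 50)]
2. ⊥bis P5·P0 via (26.02,32.72): [(0, 41.1864) (56, 22.9651) (56, 50) (0, 50)]  |A|=1003.7583
3. ⊥bis P5·P1 via (25.02,39.68): [(32.1735, 30.7178) (56, 22.9651) (56, 50) (16.7827, 50)]  |A|=700.1722
4. ⊥bis P5·P2 via (24.65,29.62): [(32.1735, 30.7178) (56, 22.9651) (56, 50) (16.7827, 50)]  |A|=700.1722
5. ⊥bis P5·P3 via (37.555,38.615): [(32.1735, 30.7178) (32.955, 30.4635) (43.9796, 50) (16.7827, 50)]  |A|=271.2444
6. ⊥bis P5·P4 via (25.925,43.81): [(25.1729, 39.4885) (32.1735, 30.7178) (32.955, 30.4635) (43.9796, 50) (27.0023, 50)]  |A|=217.5326
7. ⊥bis P5·P6 via (36.845,27.885): [(25.1729, 39.4885) (32.1735, 30.7178) (32.955, 30.4635) (43.9796, 50) (27.0023, 50)]  |A|=217.5326
8. ⊥bis P5·P7 via (40.765,25.335): [(25.1729, 39.4885) (32.1735, 30.7178) (32.955, 30.4635) (43.9796, 50) (27.0023, 50)]  |A|=217.5326
9. ⊥bis P5·P8 via (29.415,32.065): [(25.1729, 39.4885) (31.1, 32.0627) (33.8554, 32.059) (43.9796, 50) (27.0023, 50)]  |A|=214.9437
10. canonical 5-gon: [(25.1729, 39.4885) (31.1, 32.0627) (33.8554, 32.059) (43.9796, 50) (27.0023, 50)]
11. shoelace: 214.9437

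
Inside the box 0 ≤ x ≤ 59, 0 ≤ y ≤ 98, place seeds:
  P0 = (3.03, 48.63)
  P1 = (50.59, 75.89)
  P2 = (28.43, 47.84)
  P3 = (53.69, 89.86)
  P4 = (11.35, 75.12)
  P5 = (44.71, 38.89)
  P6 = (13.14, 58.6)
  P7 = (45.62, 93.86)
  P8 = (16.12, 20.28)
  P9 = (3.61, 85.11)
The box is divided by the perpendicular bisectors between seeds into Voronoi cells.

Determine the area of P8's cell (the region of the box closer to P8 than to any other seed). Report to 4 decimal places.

1. box [0,59]×[0,98]: [(0, 0) (59, 0) (59, 98) (0, 98)]
2. ⊥bis P8·P0 via (9.575,34.455): [(0, 30.034) (0, 0) (59, 0) (59, 57.2759)]  |A|=2575.6414
3. ⊥bis P8·P1 via (33.355,48.085): [(35.8052, 46.5662) (0, 30.034) (0, 0) (59, 0) (59, 32.1889)]  |A|=2284.697
4. ⊥bis P8·P2 via (22.275,34.06): [(15.3848, 37.1376) (0, 30.034) (0, 0) (59, 0) (59, 17.6563)]  |A|=1711.6342
5. ⊥bis P8·P3 via (34.905,55.07): [(15.3848, 37.1376) (0, 30.034) (0, 0) (59, 0) (59, 17.6563)]  |A|=1711.6342
6. ⊥bis P8·P4 via (13.735,47.7): [(15.3848, 37.1376) (0, 30.034) (0, 0) (59, 0) (59, 17.6563)]  |A|=1711.6342
7. ⊥bis P8·P5 via (30.415,29.585): [(29.6448, 30.7682) (15.3848, 37.1376) (0, 30.034) (0, 0) (49.6727, 0)]  |A|=1308.9894
8. ⊥bis P8·P6 via (14.63,39.44): [(29.6448, 30.7682) (15.3848, 37.1376) (0, 30.034) (0, 0) (49.6727, 0)]  |A|=1308.9894
9. ⊥bis P8·P7 via (30.87,57.07): [(29.6448, 30.7682) (15.3848, 37.1376) (0, 30.034) (0, 0) (49.6727, 0)]  |A|=1308.9894
10. ⊥bis P8·P9 via (9.865,52.695): [(29.6448, 30.7682) (15.3848, 37.1376) (0, 30.034) (0, 0) (49.6727, 0)]  |A|=1308.9894
11. canonical 5-gon: [(29.6448, 30.7682) (15.3848, 37.1376) (0, 30.034) (0, 0) (49.6727, 0)]
12. shoelace: 1308.9894

Area of P8's cell: 1308.9894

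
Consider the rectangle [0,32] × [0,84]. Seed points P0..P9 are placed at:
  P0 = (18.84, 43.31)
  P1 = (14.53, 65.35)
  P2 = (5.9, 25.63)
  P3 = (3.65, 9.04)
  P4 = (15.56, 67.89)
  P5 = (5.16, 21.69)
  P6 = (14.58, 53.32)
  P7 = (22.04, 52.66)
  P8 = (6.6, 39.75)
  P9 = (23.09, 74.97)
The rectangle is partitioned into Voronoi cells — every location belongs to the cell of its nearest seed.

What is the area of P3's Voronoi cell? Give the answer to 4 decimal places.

1. box [0,32]×[0,84]: [(0, 0) (32, 0) (32, 84) (0, 84)]
2. ⊥bis P3·P0 via (11.245,26.175): [(0, 31.1593) (0, 0) (32, 0) (32, 16.9755)]  |A|=770.1559
3. ⊥bis P3·P1 via (9.09,37.195): [(0, 31.1593) (0, 0) (32, 0) (32, 16.9755)]  |A|=770.1559
4. ⊥bis P3·P2 via (4.775,17.335): [(0, 17.9826) (0, 0) (32, 0) (32, 13.6426)]  |A|=506.0039
5. ⊥bis P3·P4 via (9.605,38.465): [(0, 17.9826) (0, 0) (32, 0) (32, 13.6426)]  |A|=506.0039
6. ⊥bis P3·P5 via (4.405,15.365): [(0, 15.8908) (0, 0) (32, 0) (32, 12.0711)]  |A|=447.3898
7. ⊥bis P3·P6 via (9.115,31.18): [(0, 15.8908) (0, 0) (32, 0) (32, 12.0711)]  |A|=447.3898
8. ⊥bis P3·P7 via (12.845,30.85): [(0, 15.8908) (0, 0) (32, 0) (32, 12.0711)]  |A|=447.3898
9. ⊥bis P3·P8 via (5.125,24.395): [(0, 15.8908) (0, 0) (32, 0) (32, 12.0711)]  |A|=447.3898
10. ⊥bis P3·P9 via (13.37,42.005): [(0, 15.8908) (0, 0) (32, 0) (32, 12.0711)]  |A|=447.3898
11. canonical 4-gon: [(0, 15.8908) (0, 0) (32, 0) (32, 12.0711)]
12. shoelace: 447.3898

Area of P3's cell: 447.3898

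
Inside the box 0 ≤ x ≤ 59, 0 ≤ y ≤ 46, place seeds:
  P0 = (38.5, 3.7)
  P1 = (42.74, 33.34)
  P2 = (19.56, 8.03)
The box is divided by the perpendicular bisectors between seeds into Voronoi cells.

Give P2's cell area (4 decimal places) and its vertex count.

1. box [0,59]×[0,46]: [(0, 0) (59, 0) (59, 46) (0, 46)]
2. ⊥bis P2·P0 via (29.03,5.865): [(0, 0) (27.6892, 0) (38.2055, 46) (0, 46)]  |A|=1515.578
3. ⊥bis P2·P1 via (31.15,20.685): [(0, 0) (27.6892, 0) (32.1986, 19.7247) (3.5088, 46) (0, 46)]  |A|=1059.7444
4. canonical 5-gon: [(0, 0) (27.6892, 0) (32.1986, 19.7247) (3.5088, 46) (0, 46)]
5. shoelace: 1059.7444

Area of P2's cell: 1059.7444 (5 vertices)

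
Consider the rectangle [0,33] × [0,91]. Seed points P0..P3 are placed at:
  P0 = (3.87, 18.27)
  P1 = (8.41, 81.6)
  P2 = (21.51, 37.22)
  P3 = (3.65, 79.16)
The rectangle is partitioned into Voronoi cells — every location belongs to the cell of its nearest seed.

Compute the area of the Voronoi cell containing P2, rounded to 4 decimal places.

1. box [0,33]×[0,91]: [(0, 0) (33, 0) (33, 91) (0, 91)]
2. ⊥bis P2·P0 via (12.69,27.745): [(0, 39.5577) (33, 8.839) (33, 91) (0, 91)]  |A|=2204.4534
3. ⊥bis P2·P1 via (14.96,59.41): [(0, 54.9941) (0, 39.5577) (33, 8.839) (33, 64.735)]  |A|=1176.9843
4. ⊥bis P2·P3 via (12.58,58.19): [(16.5402, 59.8764) (0, 52.8329) (0, 39.5577) (33, 8.839) (33, 64.735)]  |A|=1159.1102
5. canonical 5-gon: [(16.5402, 59.8764) (0, 52.8329) (0, 39.5577) (33, 8.839) (33, 64.735)]
6. shoelace: 1159.1102

Area of P2's cell: 1159.1102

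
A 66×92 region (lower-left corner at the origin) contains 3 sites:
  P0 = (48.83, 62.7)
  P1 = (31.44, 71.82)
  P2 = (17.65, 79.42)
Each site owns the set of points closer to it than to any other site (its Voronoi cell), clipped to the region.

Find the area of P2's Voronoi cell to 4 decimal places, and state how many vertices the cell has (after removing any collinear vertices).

Area of P2's cell: 1022.5528 (3 vertices)

1. box [0,66]×[0,92]: [(0, 0) (66, 0) (66, 92) (0, 92)]
2. ⊥bis P2·P0 via (33.24,71.06): [(0, 9.073) (44.4689, 92) (0, 92)]  |A|=1843.8366
3. ⊥bis P2·P1 via (24.545,75.62): [(0, 31.0837) (33.5724, 92) (0, 92)]  |A|=1022.5528
4. canonical 3-gon: [(0, 31.0837) (33.5724, 92) (0, 92)]
5. shoelace: 1022.5528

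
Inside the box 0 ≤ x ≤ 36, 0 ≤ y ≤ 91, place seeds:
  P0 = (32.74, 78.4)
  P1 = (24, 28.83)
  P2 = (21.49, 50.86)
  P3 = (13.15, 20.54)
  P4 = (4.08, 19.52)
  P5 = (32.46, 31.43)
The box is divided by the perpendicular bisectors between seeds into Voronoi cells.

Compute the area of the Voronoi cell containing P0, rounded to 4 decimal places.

Area of P0's cell: 815.2759

1. box [0,36]×[0,91]: [(0, 0) (36, 0) (36, 91) (0, 91)]
2. ⊥bis P0·P1 via (28.37,53.615): [(0, 58.6171) (36, 52.2697) (36, 91) (0, 91)]  |A|=1280.0376
3. ⊥bis P0·P2 via (27.115,64.63): [(0, 75.7064) (36, 61.0005) (36, 91) (0, 91)]  |A|=815.2759
4. ⊥bis P0·P3 via (22.945,49.47): [(0, 75.7064) (36, 61.0005) (36, 91) (0, 91)]  |A|=815.2759
5. ⊥bis P0·P4 via (18.41,48.96): [(0, 75.7064) (36, 61.0005) (36, 91) (0, 91)]  |A|=815.2759
6. ⊥bis P0·P5 via (32.6,54.915): [(0, 75.7064) (36, 61.0005) (36, 91) (0, 91)]  |A|=815.2759
7. canonical 4-gon: [(0, 75.7064) (36, 61.0005) (36, 91) (0, 91)]
8. shoelace: 815.2759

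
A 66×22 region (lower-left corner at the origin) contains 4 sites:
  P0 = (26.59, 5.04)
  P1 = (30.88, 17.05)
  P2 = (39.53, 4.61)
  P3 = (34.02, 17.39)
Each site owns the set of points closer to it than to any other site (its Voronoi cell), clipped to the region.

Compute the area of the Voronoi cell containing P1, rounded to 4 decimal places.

Area of P1's cell: 212.4131

1. box [0,66]×[0,22]: [(0, 0) (66, 0) (66, 22) (0, 22)]
2. ⊥bis P1·P0 via (28.735,11.045): [(0, 21.3092) (59.6559, 0) (66, 0) (66, 22) (0, 22)]  |A|=816.3905
3. ⊥bis P1·P2 via (35.205,10.83): [(0, 21.3092) (33.2135, 9.4453) (51.2691, 22) (0, 22)]  |A|=333.3072
4. ⊥bis P1·P3 via (32.45,17.22): [(0, 21.3092) (33.2135, 9.4453) (33.2864, 9.4959) (31.9324, 22) (0, 22)]  |A|=212.4131
5. canonical 5-gon: [(0, 21.3092) (33.2135, 9.4453) (33.2864, 9.4959) (31.9324, 22) (0, 22)]
6. shoelace: 212.4131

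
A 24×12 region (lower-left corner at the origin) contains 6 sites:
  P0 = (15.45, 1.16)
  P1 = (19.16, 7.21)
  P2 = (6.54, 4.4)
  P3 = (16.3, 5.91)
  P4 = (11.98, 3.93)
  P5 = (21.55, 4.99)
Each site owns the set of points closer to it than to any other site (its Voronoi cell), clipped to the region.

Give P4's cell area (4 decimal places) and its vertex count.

1. box [0,24]×[0,12]: [(0, 0) (24, 0) (24, 12) (0, 12)]
2. ⊥bis P4·P0 via (13.715,2.545): [(0, 0) (11.6834, 0) (21.2627, 12) (0, 12)]  |A|=197.6763
3. ⊥bis P4·P1 via (15.57,5.57): [(0, 0) (11.6834, 0) (15.7737, 5.124) (12.6326, 12) (0, 12)]  |A|=168.0063
4. ⊥bis P4·P2 via (9.26,4.165): [(8.9002, 0) (11.6834, 0) (15.7737, 5.124) (12.6326, 12) (9.9369, 12)]  |A|=54.9838
5. ⊥bis P4·P3 via (14.14,4.92): [(8.9002, 0) (11.6834, 0) (14.6765, 3.7495) (10.895, 12) (9.9369, 12)]  |A|=41.8845
6. ⊥bis P4·P5 via (16.765,4.46): [(8.9002, 0) (11.6834, 0) (14.6765, 3.7495) (10.895, 12) (9.9369, 12)]  |A|=41.8845
7. canonical 5-gon: [(8.9002, 0) (11.6834, 0) (14.6765, 3.7495) (10.895, 12) (9.9369, 12)]
8. shoelace: 41.8845

Area of P4's cell: 41.8845 (5 vertices)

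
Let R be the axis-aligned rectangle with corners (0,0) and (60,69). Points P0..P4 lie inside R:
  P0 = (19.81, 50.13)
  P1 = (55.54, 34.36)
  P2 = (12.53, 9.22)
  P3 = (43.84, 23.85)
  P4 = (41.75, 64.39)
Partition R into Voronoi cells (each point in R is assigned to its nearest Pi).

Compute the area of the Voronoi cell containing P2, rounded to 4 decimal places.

1. box [0,60]×[0,69]: [(0, 0) (60, 0) (60, 69) (0, 69)]
2. ⊥bis P2·P0 via (16.17,29.675): [(0, 32.5525) (0, 0) (60, 0) (60, 21.8754)]  |A|=1632.8358
3. ⊥bis P2·P1 via (34.035,21.79): [(30.965, 27.0422) (0, 32.5525) (0, 0) (46.7716, 0)]  |A|=1136.3973
4. ⊥bis P2·P3 via (28.185,16.535): [(22.578, 28.5347) (0, 32.5525) (0, 0) (35.9112, 0)]  |A|=879.8421
5. ⊥bis P2·P4 via (27.14,36.805): [(22.578, 28.5347) (0, 32.5525) (0, 0) (35.9112, 0)]  |A|=879.8421
6. canonical 4-gon: [(22.578, 28.5347) (0, 32.5525) (0, 0) (35.9112, 0)]
7. shoelace: 879.8421

Area of P2's cell: 879.8421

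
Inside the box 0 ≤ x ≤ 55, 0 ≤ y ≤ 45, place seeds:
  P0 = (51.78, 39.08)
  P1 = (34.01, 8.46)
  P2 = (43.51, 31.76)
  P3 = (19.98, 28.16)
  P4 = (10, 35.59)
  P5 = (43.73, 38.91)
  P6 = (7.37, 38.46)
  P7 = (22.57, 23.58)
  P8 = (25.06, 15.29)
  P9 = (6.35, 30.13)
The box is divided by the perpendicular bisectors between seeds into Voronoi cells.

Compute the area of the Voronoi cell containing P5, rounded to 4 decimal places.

Area of P5's cell: 180.2534

1. box [0,55]×[0,45]: [(0, 0) (55, 0) (55, 45) (0, 45)]
2. ⊥bis P5·P0 via (47.755,38.995): [(0, 0) (48.5785, 0) (47.6282, 45) (0, 45)]  |A|=2164.6504
3. ⊥bis P5·P1 via (38.87,23.685): [(0, 36.0928) (48.1408, 20.7256) (47.6282, 45) (0, 45)]  |A|=792.4725
4. ⊥bis P5·P2 via (43.62,35.335): [(0, 36.6772) (47.835, 35.2053) (47.6282, 45) (0, 45)]  |A|=432.3135
5. ⊥bis P5·P3 via (31.855,33.535): [(30.8626, 35.7275) (47.835, 35.2053) (47.6282, 45) (26.6656, 45)]  |A|=180.2534
6. ⊥bis P5·P4 via (26.865,37.25): [(30.8626, 35.7275) (47.835, 35.2053) (47.6282, 45) (26.6656, 45)]  |A|=180.2534
7. ⊥bis P5·P6 via (25.55,38.685): [(30.8626, 35.7275) (47.835, 35.2053) (47.6282, 45) (26.6656, 45)]  |A|=180.2534
8. ⊥bis P5·P7 via (33.15,31.245): [(30.8626, 35.7275) (47.835, 35.2053) (47.6282, 45) (26.6656, 45)]  |A|=180.2534
9. ⊥bis P5·P8 via (34.395,27.1): [(30.8626, 35.7275) (47.835, 35.2053) (47.6282, 45) (26.6656, 45)]  |A|=180.2534
10. ⊥bis P5·P9 via (25.04,34.52): [(30.8626, 35.7275) (47.835, 35.2053) (47.6282, 45) (26.6656, 45)]  |A|=180.2534
11. canonical 4-gon: [(30.8626, 35.7275) (47.835, 35.2053) (47.6282, 45) (26.6656, 45)]
12. shoelace: 180.2534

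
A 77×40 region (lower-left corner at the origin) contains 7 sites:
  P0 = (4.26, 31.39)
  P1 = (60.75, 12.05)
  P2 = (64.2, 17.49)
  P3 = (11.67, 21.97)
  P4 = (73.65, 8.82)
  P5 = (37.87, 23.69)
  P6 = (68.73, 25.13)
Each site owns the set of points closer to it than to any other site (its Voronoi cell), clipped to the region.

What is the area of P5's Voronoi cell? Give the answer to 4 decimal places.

Area of P5's cell: 956.0142

1. box [0,77]×[0,40]: [(0, 0) (77, 0) (77, 40) (0, 40)]
2. ⊥bis P5·P0 via (21.065,27.54): [(14.7556, 0) (77, 0) (77, 40) (23.9196, 40)]  |A|=2306.4961
3. ⊥bis P5·P1 via (49.31,17.87): [(14.7556, 0) (40.2188, 0) (60.5684, 40) (23.9196, 40)]  |A|=1242.2409
4. ⊥bis P5·P2 via (51.035,20.59): [(14.7556, 0) (40.2188, 0) (51.329, 21.8387) (55.6055, 40) (23.9196, 40)]  |A|=1197.1743
5. ⊥bis P5·P3 via (24.77,22.83): [(23.7045, 39.061) (26.2688, 0) (40.2188, 0) (51.329, 21.8387) (55.6055, 40) (23.9196, 40)]  |A|=972.3168
6. ⊥bis P5·P4 via (55.76,16.255): [(23.7045, 39.061) (26.2688, 0) (40.2188, 0) (51.329, 21.8387) (55.6055, 40) (23.9196, 40)]  |A|=972.3168
7. ⊥bis P5·P6 via (53.3,24.41): [(23.7045, 39.061) (26.2688, 0) (40.2188, 0) (51.329, 21.8387) (53.0742, 29.2499) (52.5725, 40) (23.9196, 40)]  |A|=956.0142
8. canonical 7-gon: [(23.7045, 39.061) (26.2688, 0) (40.2188, 0) (51.329, 21.8387) (53.0742, 29.2499) (52.5725, 40) (23.9196, 40)]
9. shoelace: 956.0142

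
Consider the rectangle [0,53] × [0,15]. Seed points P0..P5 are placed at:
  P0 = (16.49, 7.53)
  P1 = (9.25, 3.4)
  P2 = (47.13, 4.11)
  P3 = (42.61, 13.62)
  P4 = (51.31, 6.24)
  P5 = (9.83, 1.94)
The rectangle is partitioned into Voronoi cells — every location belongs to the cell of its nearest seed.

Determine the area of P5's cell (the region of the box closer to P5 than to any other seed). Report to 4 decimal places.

Area of P5's cell: 30.5263

1. box [0,53]×[0,15]: [(0, 0) (53, 0) (53, 15) (0, 15)]
2. ⊥bis P5·P0 via (13.16,4.735): [(0, 0) (17.1343, 0) (4.5442, 15) (0, 15)]  |A|=162.5884
3. ⊥bis P5·P1 via (9.54,2.67): [(2.819, 0) (17.1343, 0) (13.5546, 4.2648)]  |A|=30.5263
4. ⊥bis P5·P2 via (28.48,3.025): [(2.819, 0) (17.1343, 0) (13.5546, 4.2648)]  |A|=30.5263
5. ⊥bis P5·P3 via (26.22,7.78): [(2.819, 0) (17.1343, 0) (13.5546, 4.2648)]  |A|=30.5263
6. ⊥bis P5·P4 via (30.57,4.09): [(2.819, 0) (17.1343, 0) (13.5546, 4.2648)]  |A|=30.5263
7. canonical 3-gon: [(2.819, 0) (17.1343, 0) (13.5546, 4.2648)]
8. shoelace: 30.5263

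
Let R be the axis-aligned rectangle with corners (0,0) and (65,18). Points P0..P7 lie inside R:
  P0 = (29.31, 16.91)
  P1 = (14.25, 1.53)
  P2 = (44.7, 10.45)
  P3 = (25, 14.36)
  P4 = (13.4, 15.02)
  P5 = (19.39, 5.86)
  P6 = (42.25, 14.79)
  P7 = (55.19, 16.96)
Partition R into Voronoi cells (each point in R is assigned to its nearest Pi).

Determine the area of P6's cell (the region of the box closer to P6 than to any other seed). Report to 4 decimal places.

Area of P6's cell: 82.9930

1. box [0,65]×[0,18]: [(0, 0) (65, 0) (65, 18) (0, 18)]
2. ⊥bis P6·P0 via (35.78,15.85): [(33.1832, 0) (65, 0) (65, 18) (36.1322, 18)]  |A|=546.1606
3. ⊥bis P6·P1 via (28.25,8.16): [(33.1832, 0) (65, 0) (65, 18) (36.1322, 18)]  |A|=546.1606
4. ⊥bis P6·P2 via (43.475,12.62): [(34.4127, 7.5042) (53.0053, 18) (36.1322, 18)]  |A|=88.5483
5. ⊥bis P6·P3 via (33.625,14.575): [(34.4127, 7.5042) (53.0053, 18) (36.1322, 18)]  |A|=88.5483
6. ⊥bis P6·P4 via (27.825,14.905): [(34.4127, 7.5042) (53.0053, 18) (36.1322, 18)]  |A|=88.5483
7. ⊥bis P6·P5 via (30.82,10.325): [(34.4127, 7.5042) (53.0053, 18) (36.1322, 18)]  |A|=88.5483
8. ⊥bis P6·P7 via (48.72,15.875): [(34.4127, 7.5042) (48.7651, 15.6063) (48.3636, 18) (36.1322, 18)]  |A|=82.993
9. canonical 4-gon: [(34.4127, 7.5042) (48.7651, 15.6063) (48.3636, 18) (36.1322, 18)]
10. shoelace: 82.993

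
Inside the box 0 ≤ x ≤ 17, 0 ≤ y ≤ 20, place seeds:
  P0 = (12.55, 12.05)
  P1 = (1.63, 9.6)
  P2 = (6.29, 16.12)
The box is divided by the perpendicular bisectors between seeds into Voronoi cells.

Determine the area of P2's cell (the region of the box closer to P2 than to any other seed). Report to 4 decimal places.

1. box [0,17]×[0,20]: [(0, 0) (17, 0) (17, 20) (0, 20)]
2. ⊥bis P2·P0 via (9.42,14.085): [(0, 0) (0.2625, 0) (13.2657, 20) (0, 20)]  |A|=135.2819
3. ⊥bis P2·P1 via (3.96,12.86): [(0, 15.6903) (7.144, 10.5843) (13.2657, 20) (0, 20)]  |A|=77.847
4. canonical 4-gon: [(0, 15.6903) (7.144, 10.5843) (13.2657, 20) (0, 20)]
5. shoelace: 77.847

Area of P2's cell: 77.8470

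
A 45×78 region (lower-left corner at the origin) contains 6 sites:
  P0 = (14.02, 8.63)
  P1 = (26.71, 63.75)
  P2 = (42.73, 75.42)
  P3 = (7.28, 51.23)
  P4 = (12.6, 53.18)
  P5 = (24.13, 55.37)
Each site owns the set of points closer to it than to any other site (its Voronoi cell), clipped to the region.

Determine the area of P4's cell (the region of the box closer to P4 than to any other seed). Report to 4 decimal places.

Area of P4's cell: 363.0285

1. box [0,45]×[0,78]: [(0, 0) (45, 0) (45, 78) (0, 78)]
2. ⊥bis P4·P0 via (13.31,30.905): [(0, 30.4808) (45, 31.9151) (45, 78) (0, 78)]  |A|=2106.0934
3. ⊥bis P4·P1 via (19.655,58.465): [(0, 30.4808) (39.6711, 31.7452) (5.0211, 78) (0, 78)]  |A|=1058.6954
4. ⊥bis P4·P2 via (27.665,64.3): [(0, 30.4808) (39.6711, 31.7452) (5.0211, 78) (0, 78)]  |A|=1058.6954
5. ⊥bis P4·P3 via (9.94,52.205): [(17.6961, 31.0448) (39.6711, 31.7452) (5.0211, 78) (0.4851, 78)]  |A|=626.8548
6. ⊥bis P4·P5 via (18.365,54.275): [(17.6961, 31.0448) (22.7467, 31.2058) (16.8606, 62.1952) (5.0211, 78) (0.4851, 78)]  |A|=363.0285
7. canonical 5-gon: [(17.6961, 31.0448) (22.7467, 31.2058) (16.8606, 62.1952) (5.0211, 78) (0.4851, 78)]
8. shoelace: 363.0285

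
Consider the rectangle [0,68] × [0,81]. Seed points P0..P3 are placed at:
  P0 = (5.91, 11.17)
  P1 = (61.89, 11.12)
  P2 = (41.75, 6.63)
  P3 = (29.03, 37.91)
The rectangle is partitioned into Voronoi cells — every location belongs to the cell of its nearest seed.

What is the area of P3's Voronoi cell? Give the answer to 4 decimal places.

Area of P3's cell: 3466.5203

1. box [0,68]×[0,81]: [(0, 0) (68, 0) (68, 81) (0, 81)]
2. ⊥bis P3·P0 via (17.47,24.54): [(0, 39.645) (45.8523, 0) (68, 0) (68, 81) (0, 81)]  |A|=4599.0932
3. ⊥bis P3·P1 via (45.46,24.515): [(0, 39.645) (33.8993, 10.3349) (68, 52.162) (68, 81) (0, 81)]  |A|=3595.2647
4. ⊥bis P3·P2 via (35.39,22.27): [(0, 39.645) (24.9878, 18.0399) (47.7163, 27.2825) (68, 52.162) (68, 81) (0, 81)]  |A|=3466.5203
5. canonical 6-gon: [(0, 39.645) (24.9878, 18.0399) (47.7163, 27.2825) (68, 52.162) (68, 81) (0, 81)]
6. shoelace: 3466.5203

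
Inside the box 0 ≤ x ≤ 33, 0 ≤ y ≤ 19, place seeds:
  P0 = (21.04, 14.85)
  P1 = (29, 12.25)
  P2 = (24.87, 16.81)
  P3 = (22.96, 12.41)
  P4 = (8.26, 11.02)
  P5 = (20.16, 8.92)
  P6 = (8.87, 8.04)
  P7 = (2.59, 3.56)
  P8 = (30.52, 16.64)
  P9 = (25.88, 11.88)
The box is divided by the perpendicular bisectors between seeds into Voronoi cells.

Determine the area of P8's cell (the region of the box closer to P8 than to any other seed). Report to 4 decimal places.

Area of P8's cell: 25.2020

1. box [0,33]×[0,19]: [(0, 0) (33, 0) (33, 19) (0, 19)]
2. ⊥bis P8·P0 via (25.78,15.745): [(28.7529, 0) (33, 0) (33, 19) (25.1654, 19)]  |A|=114.7757
3. ⊥bis P8·P1 via (29.76,14.445): [(25.7642, 15.8285) (33, 13.3232) (33, 19) (25.1654, 19)]  |A|=32.9618
4. ⊥bis P8·P2 via (27.695,16.725): [(27.6484, 15.1761) (33, 13.3232) (33, 19) (27.7635, 19)]  |A|=25.202
5. ⊥bis P8·P3 via (26.74,14.525): [(27.6484, 15.1761) (33, 13.3232) (33, 19) (27.7635, 19)]  |A|=25.202
6. ⊥bis P8·P4 via (19.39,13.83): [(27.6484, 15.1761) (33, 13.3232) (33, 19) (27.7635, 19)]  |A|=25.202
7. ⊥bis P8·P5 via (25.34,12.78): [(27.6484, 15.1761) (33, 13.3232) (33, 19) (27.7635, 19)]  |A|=25.202
8. ⊥bis P8·P6 via (19.695,12.34): [(27.6484, 15.1761) (33, 13.3232) (33, 19) (27.7635, 19)]  |A|=25.202
9. ⊥bis P8·P7 via (16.555,10.1): [(27.6484, 15.1761) (33, 13.3232) (33, 19) (27.7635, 19)]  |A|=25.202
10. ⊥bis P8·P9 via (28.2,14.26): [(27.6484, 15.1761) (33, 13.3232) (33, 19) (27.7635, 19)]  |A|=25.202
11. canonical 4-gon: [(27.6484, 15.1761) (33, 13.3232) (33, 19) (27.7635, 19)]
12. shoelace: 25.202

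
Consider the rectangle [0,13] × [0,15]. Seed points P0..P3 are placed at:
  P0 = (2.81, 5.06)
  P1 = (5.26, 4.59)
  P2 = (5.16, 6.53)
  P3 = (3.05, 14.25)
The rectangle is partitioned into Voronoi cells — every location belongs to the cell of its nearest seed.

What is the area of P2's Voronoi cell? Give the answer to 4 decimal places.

Area of P2's cell: 58.3601

1. box [0,13]×[0,15]: [(0, 0) (13, 0) (13, 15) (0, 15)]
2. ⊥bis P2·P0 via (3.985,5.795): [(0, 12.1656) (7.61, 0) (13, 0) (13, 15) (0, 15)]  |A|=148.7102
3. ⊥bis P2·P1 via (5.21,5.56): [(0, 12.1656) (4.1657, 5.5062) (13, 5.9615) (13, 15) (0, 15)]  |A|=107.5379
4. ⊥bis P2·P3 via (4.105,10.39): [(1.5479, 9.6911) (4.1657, 5.5062) (13, 5.9615) (13, 12.8211)]  |A|=58.3601
5. canonical 4-gon: [(1.5479, 9.6911) (4.1657, 5.5062) (13, 5.9615) (13, 12.8211)]
6. shoelace: 58.3601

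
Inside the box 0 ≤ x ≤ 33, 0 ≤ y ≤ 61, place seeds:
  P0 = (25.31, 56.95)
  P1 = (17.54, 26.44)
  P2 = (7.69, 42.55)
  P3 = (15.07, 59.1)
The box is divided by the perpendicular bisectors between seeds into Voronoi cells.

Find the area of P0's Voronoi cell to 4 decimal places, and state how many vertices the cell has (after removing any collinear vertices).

1. box [0,33]×[0,61]: [(0, 0) (33, 0) (33, 61) (0, 61)]
2. ⊥bis P0·P1 via (21.425,41.695): [(0, 47.1513) (33, 38.7472) (33, 61) (0, 61)]  |A|=595.6747
3. ⊥bis P0·P2 via (16.5,49.75): [(23.5187, 41.1618) (33, 38.7472) (33, 61) (7.3059, 61)]  |A|=360.3548
4. ⊥bis P0·P3 via (20.19,58.025): [(18.0535, 47.8492) (23.5187, 41.1618) (33, 38.7472) (33, 61) (20.8146, 61)]  |A|=271.5292
5. canonical 5-gon: [(18.0535, 47.8492) (23.5187, 41.1618) (33, 38.7472) (33, 61) (20.8146, 61)]
6. shoelace: 271.5292

Area of P0's cell: 271.5292 (5 vertices)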